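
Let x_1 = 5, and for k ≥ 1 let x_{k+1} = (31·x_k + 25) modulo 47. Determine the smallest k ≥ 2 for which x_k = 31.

We have x_1 = 5, x_2 = 39, x_3 = 12, x_4 = 21, x_5 = 18, x_6 = 19, x_7 = 3, x_8 = 24, x_9 = 17, x_{10} = 35, x_{11} = 29, x_{12} = 31, x_{13} = 46, x_{14} = 41, x_{15} = 27, x_{16} = 16, x_{17} = 4, x_{18} = 8, x_{19} = 38, x_{20} = 28, x_{21} = 0, x_{22} = 25, x_{23} = 1, x_{24} = 9, x_{25} = 22, x_{26} = 2, x_{27} = 40, x_{28} = 43, x_{29} = 42, x_{30} = 11, x_{31} = 37, x_{32} = 44, x_{33} = 26, x_{34} = 32, x_{35} = 30, x_{36} = 15, x_{37} = 20, x_{38} = 34, x_{39} = 45, x_{40} = 10, x_{41} = 6, x_{42} = 23, x_{43} = 33, x_{44} = 14, x_{45} = 36, x_{46} = 13, x_{47} = 5.
The sequence repeats with period 46.
The value 31 first appears (with k ≥ 2) at x_{12}.

12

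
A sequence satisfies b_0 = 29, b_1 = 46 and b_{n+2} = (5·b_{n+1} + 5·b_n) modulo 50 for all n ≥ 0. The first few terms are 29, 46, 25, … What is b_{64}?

0

Listing terms: b_0 = 29,  b_1 = 46,  b_2 = 25,  b_3 = 5,  b_4 = 0,  b_5 = 25,  b_6 = 25,  b_7 = 0,  b_8 = 25.
Since (b_7, b_8) = (b_4, b_5) = (0, 25) (two consecutive terms determine the rest), the sequence is eventually periodic: after a pre-period of length 4 it cycles with period 3.
For n ≥ 4, b_n depends only on (n - 4) mod 3. (64 - 4) mod 3 = 0, so b_{64} = b_4 = 0.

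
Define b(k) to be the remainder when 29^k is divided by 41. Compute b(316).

Listing terms: b(1) = 29, b(2) = 21, b(3) = 35, b(4) = 31, b(5) = 38, b(6) = 36, b(7) = 19, b(8) = 18, b(9) = 30, b(10) = 9, b(11) = 15, b(12) = 25, b(13) = 28, b(14) = 33, b(15) = 14, b(16) = 37, b(17) = 7, b(18) = 39, b(19) = 24, b(20) = 40, b(21) = 12, b(22) = 20, b(23) = 6, b(24) = 10, b(25) = 3, b(26) = 5, b(27) = 22, b(28) = 23, b(29) = 11, b(30) = 32, b(31) = 26, b(32) = 16, b(33) = 13, b(34) = 8, b(35) = 27, b(36) = 4, b(37) = 34, b(38) = 2, b(39) = 17, b(40) = 1, b(41) = 29.
Since b(41) = b(1) = 29, the sequence is periodic with period 40.
(316 - 1) mod 40 = 35, so b(316) = b(36) = 4.

4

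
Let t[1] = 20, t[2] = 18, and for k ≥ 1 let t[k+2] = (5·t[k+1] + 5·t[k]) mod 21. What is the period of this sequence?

24

Listing terms: t[1] = 20,  t[2] = 18,  t[3] = 1,  t[4] = 11,  t[5] = 18,  t[6] = 19,  t[7] = 17,  t[8] = 12,  t[9] = 19,  t[10] = 8,  t[11] = 9,  t[12] = 1,  t[13] = 8,  t[14] = 3,  t[15] = 13,  t[16] = 17,  t[17] = 3,  t[18] = 16,  t[19] = 11,  t[20] = 9,  t[21] = 16,  t[22] = 20,  t[23] = 12,  t[24] = 13,  t[25] = 20,  t[26] = 18.
The sequence repeats with period 24.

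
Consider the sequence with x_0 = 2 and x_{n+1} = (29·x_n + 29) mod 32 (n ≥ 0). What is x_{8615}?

1

Listing terms: x_0 = 2, x_1 = 23, x_2 = 24, x_3 = 21, x_4 = 30, x_5 = 3, x_6 = 20, x_7 = 1, x_8 = 26, x_9 = 15, x_{10} = 16, x_{11} = 13, x_{12} = 22, x_{13} = 27, x_{14} = 12, x_{15} = 25, x_{16} = 18, x_{17} = 7, x_{18} = 8, x_{19} = 5, x_{20} = 14, x_{21} = 19, x_{22} = 4, x_{23} = 17, x_{24} = 10, x_{25} = 31, x_{26} = 0, x_{27} = 29, x_{28} = 6, x_{29} = 11, x_{30} = 28, x_{31} = 9, x_{32} = 2.
The sequence repeats with period 32.
(8615 - 0) mod 32 = 7, so x_{8615} = x_7 = 1.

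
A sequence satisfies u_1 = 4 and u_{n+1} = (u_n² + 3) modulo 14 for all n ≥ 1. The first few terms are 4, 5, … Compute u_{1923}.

0

u_1 = 4, u_2 = 5, u_3 = 0, u_4 = 3, u_5 = 12, u_6 = 7, u_7 = 10, u_8 = 5.
Since u_8 = u_2 = 5, the sequence is eventually periodic: after a pre-period of length 1 it cycles with period 6.
For n ≥ 2, u_n depends only on (n - 2) mod 6. (1923 - 2) mod 6 = 1, so u_{1923} = u_3 = 0.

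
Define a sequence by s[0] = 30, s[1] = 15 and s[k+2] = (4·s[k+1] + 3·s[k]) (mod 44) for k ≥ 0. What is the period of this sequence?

s[0] = 30, s[1] = 15, s[2] = 18, s[3] = 29, s[4] = 38, s[5] = 19, s[6] = 14, s[7] = 25, s[8] = 10, s[9] = 27, s[10] = 6, s[11] = 17, s[12] = 42, s[13] = 43, s[14] = 34, s[15] = 1, s[16] = 18, s[17] = 31, s[18] = 2, s[19] = 13, s[20] = 14, s[21] = 7, s[22] = 26, s[23] = 37, s[24] = 6, s[25] = 3, s[26] = 30, s[27] = 41, s[28] = 34, s[29] = 39, s[30] = 38, s[31] = 5, s[32] = 2, s[33] = 23, s[34] = 10, s[35] = 21, s[36] = 26, s[37] = 35, s[38] = 42, s[39] = 9, s[40] = 30, s[41] = 15.
The sequence repeats with period 40.

40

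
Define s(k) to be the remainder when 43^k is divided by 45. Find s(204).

1

Computing terms: s(0) = 1,  s(1) = 43,  s(2) = 4,  s(3) = 37,  s(4) = 16,  s(5) = 13,  s(6) = 19,  s(7) = 7,  s(8) = 31,  s(9) = 28,  s(10) = 34,  s(11) = 22,  s(12) = 1.
The sequence repeats with period 12.
So s(204) = s(0 + ((204-0) mod 12)) = s(0) = 1.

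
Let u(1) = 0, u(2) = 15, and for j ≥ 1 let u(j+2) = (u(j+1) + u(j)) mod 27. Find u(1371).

Computing terms: u(1) = 0, u(2) = 15, u(3) = 15, u(4) = 3, u(5) = 18, u(6) = 21, u(7) = 12, u(8) = 6, u(9) = 18, u(10) = 24, u(11) = 15, u(12) = 12, u(13) = 0, u(14) = 12, u(15) = 12, u(16) = 24, u(17) = 9, u(18) = 6, u(19) = 15, u(20) = 21, u(21) = 9, u(22) = 3, u(23) = 12, u(24) = 15, u(25) = 0, u(26) = 15.
Since (u(25), u(26)) = (u(1), u(2)) = (0, 15) (two consecutive terms determine the rest), the sequence is periodic with period 24.
So u(1371) = u(1 + ((1371-1) mod 24)) = u(3) = 15.

15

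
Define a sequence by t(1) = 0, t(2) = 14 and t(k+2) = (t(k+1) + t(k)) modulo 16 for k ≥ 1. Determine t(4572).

14

We have t(1) = 0; t(2) = 14; t(3) = 14; t(4) = 12; t(5) = 10; t(6) = 6; t(7) = 0; t(8) = 6; t(9) = 6; t(10) = 12; t(11) = 2; t(12) = 14; t(13) = 0; t(14) = 14.
The sequence repeats with period 12.
(4572 - 1) mod 12 = 11, so t(4572) = t(12) = 14.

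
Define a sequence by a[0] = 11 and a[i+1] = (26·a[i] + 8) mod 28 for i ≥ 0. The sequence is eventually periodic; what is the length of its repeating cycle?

a[0] = 11,  a[1] = 14,  a[2] = 8,  a[3] = 20,  a[4] = 24,  a[5] = 16,  a[6] = 4,  a[7] = 0,  a[8] = 8.
Since a[8] = a[2] = 8, the sequence is eventually periodic: after a pre-period of length 2 it cycles with period 6.

6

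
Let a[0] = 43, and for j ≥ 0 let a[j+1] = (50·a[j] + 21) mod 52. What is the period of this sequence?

12

Computing terms: a[0] = 43; a[1] = 39; a[2] = 47; a[3] = 31; a[4] = 11; a[5] = 51; a[6] = 23; a[7] = 27; a[8] = 19; a[9] = 35; a[10] = 3; a[11] = 15; a[12] = 43.
Since a[12] = a[0] = 43, the sequence is periodic with period 12.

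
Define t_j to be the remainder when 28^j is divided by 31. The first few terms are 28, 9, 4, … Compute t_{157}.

Computing terms: t_1 = 28, t_2 = 9, t_3 = 4, t_4 = 19, t_5 = 5, t_6 = 16, t_7 = 14, t_8 = 20, t_9 = 2, t_{10} = 25, t_{11} = 18, t_{12} = 8, t_{13} = 7, t_{14} = 10, t_{15} = 1, t_{16} = 28.
The sequence repeats with period 15.
(157 - 1) mod 15 = 6, so t_{157} = t_7 = 14.

14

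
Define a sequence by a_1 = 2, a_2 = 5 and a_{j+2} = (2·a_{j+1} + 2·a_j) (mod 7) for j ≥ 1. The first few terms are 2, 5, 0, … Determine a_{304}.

Listing terms: a_1 = 2,  a_2 = 5,  a_3 = 0,  a_4 = 3,  a_5 = 6,  a_6 = 4,  a_7 = 6,  a_8 = 6,  a_9 = 3,  a_{10} = 4,  a_{11} = 0,  a_{12} = 1,  a_{13} = 2,  a_{14} = 6,  a_{15} = 2,  a_{16} = 2,  a_{17} = 1,  a_{18} = 6,  a_{19} = 0,  a_{20} = 5,  a_{21} = 3,  a_{22} = 2,  a_{23} = 3,  a_{24} = 3,  a_{25} = 5,  a_{26} = 2,  a_{27} = 0,  a_{28} = 4,  a_{29} = 1,  a_{30} = 3,  a_{31} = 1,  a_{32} = 1,  a_{33} = 4,  a_{34} = 3,  a_{35} = 0,  a_{36} = 6,  a_{37} = 5,  a_{38} = 1,  a_{39} = 5,  a_{40} = 5,  a_{41} = 6,  a_{42} = 1,  a_{43} = 0,  a_{44} = 2,  a_{45} = 4,  a_{46} = 5,  a_{47} = 4,  a_{48} = 4,  a_{49} = 2,  a_{50} = 5.
The sequence repeats with period 48.
(304 - 1) mod 48 = 15, so a_{304} = a_{16} = 2.

2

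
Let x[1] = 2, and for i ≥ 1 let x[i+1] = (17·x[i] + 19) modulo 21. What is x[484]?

14

Computing terms: x[1] = 2,  x[2] = 11,  x[3] = 17,  x[4] = 14,  x[5] = 5,  x[6] = 20,  x[7] = 2.
The sequence repeats with period 6.
(484 - 1) mod 6 = 3, so x[484] = x[4] = 14.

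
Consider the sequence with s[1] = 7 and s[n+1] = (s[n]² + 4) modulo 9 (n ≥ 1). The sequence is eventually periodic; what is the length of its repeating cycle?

3

We have s[1] = 7; s[2] = 8; s[3] = 5; s[4] = 2; s[5] = 8.
Since s[5] = s[2] = 8, the sequence is eventually periodic: after a pre-period of length 1 it cycles with period 3.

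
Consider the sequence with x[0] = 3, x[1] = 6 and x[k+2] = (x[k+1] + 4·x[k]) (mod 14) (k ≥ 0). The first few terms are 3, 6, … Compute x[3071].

6

x[0] = 3,  x[1] = 6,  x[2] = 4,  x[3] = 0,  x[4] = 2,  x[5] = 2,  x[6] = 10,  x[7] = 4,  x[8] = 2,  x[9] = 4,  x[10] = 12,  x[11] = 0,  x[12] = 6,  x[13] = 6,  x[14] = 2,  x[15] = 12,  x[16] = 6,  x[17] = 12,  x[18] = 8,  x[19] = 0,  x[20] = 4,  x[21] = 4,  x[22] = 6,  x[23] = 8,  x[24] = 4,  x[25] = 8,  x[26] = 10,  x[27] = 0,  x[28] = 12,  x[29] = 12,  x[30] = 4,  x[31] = 10,  x[32] = 12,  x[33] = 10,  x[34] = 2,  x[35] = 0,  x[36] = 8,  x[37] = 8,  x[38] = 12,  x[39] = 2,  x[40] = 8,  x[41] = 2,  x[42] = 6,  x[43] = 0,  x[44] = 10,  x[45] = 10,  x[46] = 8,  x[47] = 6,  x[48] = 10,  x[49] = 6,  x[50] = 4.
Since (x[49], x[50]) = (x[1], x[2]) = (6, 4) (two consecutive terms determine the rest), the sequence is eventually periodic: after a pre-period of length 1 it cycles with period 48.
For k ≥ 1, x[k] depends only on (k - 1) mod 48. (3071 - 1) mod 48 = 46, so x[3071] = x[47] = 6.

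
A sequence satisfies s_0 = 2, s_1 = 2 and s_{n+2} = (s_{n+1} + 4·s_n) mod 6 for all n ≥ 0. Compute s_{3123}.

We have s_0 = 2, s_1 = 2, s_2 = 4, s_3 = 0, s_4 = 4, s_5 = 4, s_6 = 2, s_7 = 0, s_8 = 2, s_9 = 2.
The sequence repeats with period 8.
So s_{3123} = s_{0 + ((3123-0) mod 8)} = s_3 = 0.

0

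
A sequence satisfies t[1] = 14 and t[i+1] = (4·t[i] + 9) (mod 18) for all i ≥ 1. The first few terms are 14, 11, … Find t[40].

5

Computing terms: t[1] = 14; t[2] = 11; t[3] = 17; t[4] = 5; t[5] = 11.
Since t[5] = t[2] = 11, the sequence is eventually periodic: after a pre-period of length 1 it cycles with period 3.
For i ≥ 2, t[i] depends only on (i - 2) mod 3. (40 - 2) mod 3 = 2, so t[40] = t[4] = 5.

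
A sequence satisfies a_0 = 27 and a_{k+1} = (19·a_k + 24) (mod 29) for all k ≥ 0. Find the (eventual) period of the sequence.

a_0 = 27,  a_1 = 15,  a_2 = 19,  a_3 = 8,  a_4 = 2,  a_5 = 4,  a_6 = 13,  a_7 = 10,  a_8 = 11,  a_9 = 1,  a_{10} = 14,  a_{11} = 0,  a_{12} = 24,  a_{13} = 16,  a_{14} = 9,  a_{15} = 21,  a_{16} = 17,  a_{17} = 28,  a_{18} = 5,  a_{19} = 3,  a_{20} = 23,  a_{21} = 26,  a_{22} = 25,  a_{23} = 6,  a_{24} = 22,  a_{25} = 7,  a_{26} = 12,  a_{27} = 20,  a_{28} = 27.
Since a_{28} = a_0 = 27, the sequence is periodic with period 28.

28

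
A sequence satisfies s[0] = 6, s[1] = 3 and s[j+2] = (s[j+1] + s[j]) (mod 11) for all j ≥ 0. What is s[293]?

1

Computing terms: s[0] = 6,  s[1] = 3,  s[2] = 9,  s[3] = 1,  s[4] = 10,  s[5] = 0,  s[6] = 10,  s[7] = 10,  s[8] = 9,  s[9] = 8,  s[10] = 6,  s[11] = 3.
Since (s[10], s[11]) = (s[0], s[1]) = (6, 3) (two consecutive terms determine the rest), the sequence is periodic with period 10.
So s[293] = s[0 + ((293-0) mod 10)] = s[3] = 1.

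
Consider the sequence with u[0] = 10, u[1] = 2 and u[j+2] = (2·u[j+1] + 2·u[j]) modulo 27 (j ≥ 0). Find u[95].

u[0] = 10, u[1] = 2, u[2] = 24, u[3] = 25, u[4] = 17, u[5] = 3, u[6] = 13, u[7] = 5, u[8] = 9, u[9] = 1, u[10] = 20, u[11] = 15, u[12] = 16, u[13] = 8, u[14] = 21, u[15] = 4, u[16] = 23, u[17] = 0, u[18] = 19, u[19] = 11, u[20] = 6, u[21] = 7, u[22] = 26, u[23] = 12, u[24] = 22, u[25] = 14, u[26] = 18, u[27] = 10, u[28] = 2.
The sequence repeats with period 27.
So u[95] = u[0 + ((95-0) mod 27)] = u[14] = 21.

21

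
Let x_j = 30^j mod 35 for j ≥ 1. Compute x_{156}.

Computing terms: x_1 = 30, x_2 = 25, x_3 = 15, x_4 = 30.
The sequence repeats with period 3.
(156 - 1) mod 3 = 2, so x_{156} = x_3 = 15.

15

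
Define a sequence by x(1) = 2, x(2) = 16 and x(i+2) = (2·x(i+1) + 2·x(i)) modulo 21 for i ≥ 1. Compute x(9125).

We have x(1) = 2, x(2) = 16, x(3) = 15, x(4) = 20, x(5) = 7, x(6) = 12, x(7) = 17, x(8) = 16, x(9) = 3, x(10) = 17, x(11) = 19, x(12) = 9, x(13) = 14, x(14) = 4, x(15) = 15, x(16) = 17, x(17) = 1, x(18) = 15, x(19) = 11, x(20) = 10, x(21) = 0, x(22) = 20, x(23) = 19, x(24) = 15, x(25) = 5, x(26) = 19, x(27) = 6, x(28) = 8, x(29) = 7, x(30) = 9, x(31) = 11, x(32) = 19, x(33) = 18, x(34) = 11, x(35) = 16, x(36) = 12, x(37) = 14, x(38) = 10, x(39) = 6, x(40) = 11, x(41) = 13, x(42) = 6, x(43) = 17, x(44) = 4, x(45) = 0, x(46) = 8, x(47) = 16, x(48) = 6, x(49) = 2, x(50) = 16.
The sequence repeats with period 48.
So x(9125) = x(1 + ((9125-1) mod 48)) = x(5) = 7.

7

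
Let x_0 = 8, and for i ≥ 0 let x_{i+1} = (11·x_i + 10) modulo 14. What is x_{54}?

x_0 = 8; x_1 = 0; x_2 = 10; x_3 = 8.
Since x_3 = x_0 = 8, the sequence is periodic with period 3.
So x_{54} = x_{0 + ((54-0) mod 3)} = x_0 = 8.

8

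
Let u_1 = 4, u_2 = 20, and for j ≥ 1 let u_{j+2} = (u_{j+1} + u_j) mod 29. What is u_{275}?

u_1 = 4; u_2 = 20; u_3 = 24; u_4 = 15; u_5 = 10; u_6 = 25; u_7 = 6; u_8 = 2; u_9 = 8; u_{10} = 10; u_{11} = 18; u_{12} = 28; u_{13} = 17; u_{14} = 16; u_{15} = 4; u_{16} = 20.
The sequence repeats with period 14.
So u_{275} = u_{1 + ((275-1) mod 14)} = u_9 = 8.

8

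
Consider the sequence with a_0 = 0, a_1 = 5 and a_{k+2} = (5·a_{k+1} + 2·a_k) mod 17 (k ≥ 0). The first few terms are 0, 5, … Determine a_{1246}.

15

We have a_0 = 0,  a_1 = 5,  a_2 = 8,  a_3 = 16,  a_4 = 11,  a_5 = 2,  a_6 = 15,  a_7 = 11,  a_8 = 0,  a_9 = 5.
The sequence repeats with period 8.
(1246 - 0) mod 8 = 6, so a_{1246} = a_6 = 15.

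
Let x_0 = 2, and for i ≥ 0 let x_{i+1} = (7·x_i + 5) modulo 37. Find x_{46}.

19

x_0 = 2, x_1 = 19, x_2 = 27, x_3 = 9, x_4 = 31, x_5 = 0, x_6 = 5, x_7 = 3, x_8 = 26, x_9 = 2.
Since x_9 = x_0 = 2, the sequence is periodic with period 9.
So x_{46} = x_{0 + ((46-0) mod 9)} = x_1 = 19.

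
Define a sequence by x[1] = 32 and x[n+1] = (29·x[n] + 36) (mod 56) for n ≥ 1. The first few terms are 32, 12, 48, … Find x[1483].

Listing terms: x[1] = 32, x[2] = 12, x[3] = 48, x[4] = 28, x[5] = 8, x[6] = 44, x[7] = 24, x[8] = 4, x[9] = 40, x[10] = 20, x[11] = 0, x[12] = 36, x[13] = 16, x[14] = 52, x[15] = 32.
Since x[15] = x[1] = 32, the sequence is periodic with period 14.
So x[1483] = x[1 + ((1483-1) mod 14)] = x[13] = 16.

16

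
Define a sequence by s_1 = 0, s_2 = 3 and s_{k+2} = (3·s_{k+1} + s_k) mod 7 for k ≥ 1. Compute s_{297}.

0

Computing terms: s_1 = 0,  s_2 = 3,  s_3 = 2,  s_4 = 2,  s_5 = 1,  s_6 = 5,  s_7 = 2,  s_8 = 4,  s_9 = 0,  s_{10} = 4,  s_{11} = 5,  s_{12} = 5,  s_{13} = 6,  s_{14} = 2,  s_{15} = 5,  s_{16} = 3,  s_{17} = 0,  s_{18} = 3.
Since (s_{17}, s_{18}) = (s_1, s_2) = (0, 3) (two consecutive terms determine the rest), the sequence is periodic with period 16.
(297 - 1) mod 16 = 8, so s_{297} = s_9 = 0.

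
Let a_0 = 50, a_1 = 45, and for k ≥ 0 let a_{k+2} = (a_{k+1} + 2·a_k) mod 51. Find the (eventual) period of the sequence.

Computing terms: a_0 = 50; a_1 = 45; a_2 = 43; a_3 = 31; a_4 = 15; a_5 = 26; a_6 = 5; a_7 = 6; a_8 = 16; a_9 = 28; a_{10} = 9; a_{11} = 14; a_{12} = 32; a_{13} = 9; a_{14} = 22; a_{15} = 40; a_{16} = 33; a_{17} = 11; a_{18} = 26; a_{19} = 48; a_{20} = 49; a_{21} = 43; a_{22} = 39; a_{23} = 23; a_{24} = 50; a_{25} = 45.
Since (a_{24}, a_{25}) = (a_0, a_1) = (50, 45) (two consecutive terms determine the rest), the sequence is periodic with period 24.

24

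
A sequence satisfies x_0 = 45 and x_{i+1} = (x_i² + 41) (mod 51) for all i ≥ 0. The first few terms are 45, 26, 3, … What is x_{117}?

50

We have x_0 = 45, x_1 = 26, x_2 = 3, x_3 = 50, x_4 = 42, x_5 = 20, x_6 = 33, x_7 = 8, x_8 = 3.
Since x_8 = x_2 = 3, the sequence is eventually periodic: after a pre-period of length 2 it cycles with period 6.
For i ≥ 2, x_i depends only on (i - 2) mod 6. (117 - 2) mod 6 = 1, so x_{117} = x_3 = 50.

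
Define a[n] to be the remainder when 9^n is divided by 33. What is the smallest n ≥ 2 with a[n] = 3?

We have a[1] = 9, a[2] = 15, a[3] = 3, a[4] = 27, a[5] = 12, a[6] = 9.
The sequence repeats with period 5.
The value 3 first appears (with n ≥ 2) at a[3].

3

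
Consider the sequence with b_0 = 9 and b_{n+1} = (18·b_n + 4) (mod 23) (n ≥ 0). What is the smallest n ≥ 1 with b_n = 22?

10

b_0 = 9, b_1 = 5, b_2 = 2, b_3 = 17, b_4 = 11, b_5 = 18, b_6 = 6, b_7 = 20, b_8 = 19, b_9 = 1, b_{10} = 22, b_{11} = 9.
The sequence repeats with period 11.
The value 22 first appears (with n ≥ 1) at b_{10}.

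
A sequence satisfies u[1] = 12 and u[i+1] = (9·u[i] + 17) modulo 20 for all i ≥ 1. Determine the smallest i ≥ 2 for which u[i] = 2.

3

u[1] = 12, u[2] = 5, u[3] = 2, u[4] = 15, u[5] = 12.
The sequence repeats with period 4.
The value 2 first appears (with i ≥ 2) at u[3].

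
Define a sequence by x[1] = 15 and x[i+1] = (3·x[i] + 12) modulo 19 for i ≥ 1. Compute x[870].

5

Computing terms: x[1] = 15; x[2] = 0; x[3] = 12; x[4] = 10; x[5] = 4; x[6] = 5; x[7] = 8; x[8] = 17; x[9] = 6; x[10] = 11; x[11] = 7; x[12] = 14; x[13] = 16; x[14] = 3; x[15] = 2; x[16] = 18; x[17] = 9; x[18] = 1; x[19] = 15.
Since x[19] = x[1] = 15, the sequence is periodic with period 18.
So x[870] = x[1 + ((870-1) mod 18)] = x[6] = 5.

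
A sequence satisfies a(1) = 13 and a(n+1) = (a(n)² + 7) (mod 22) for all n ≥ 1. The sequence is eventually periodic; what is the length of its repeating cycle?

6

Listing terms: a(1) = 13, a(2) = 0, a(3) = 7, a(4) = 12, a(5) = 19, a(6) = 16, a(7) = 21, a(8) = 8, a(9) = 5, a(10) = 10, a(11) = 19.
Since a(11) = a(5) = 19, the sequence is eventually periodic: after a pre-period of length 4 it cycles with period 6.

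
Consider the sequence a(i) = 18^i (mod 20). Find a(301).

8

Listing terms: a(0) = 1, a(1) = 18, a(2) = 4, a(3) = 12, a(4) = 16, a(5) = 8, a(6) = 4.
Since a(6) = a(2) = 4, the sequence is eventually periodic: after a pre-period of length 2 it cycles with period 4.
For i ≥ 2, a(i) depends only on (i - 2) mod 4. (301 - 2) mod 4 = 3, so a(301) = a(5) = 8.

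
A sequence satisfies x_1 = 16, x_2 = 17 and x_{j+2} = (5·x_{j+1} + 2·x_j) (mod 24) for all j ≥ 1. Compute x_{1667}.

17

Listing terms: x_1 = 16, x_2 = 17, x_3 = 21, x_4 = 19, x_5 = 17, x_6 = 3, x_7 = 1, x_8 = 11, x_9 = 9, x_{10} = 19, x_{11} = 17.
Since (x_{10}, x_{11}) = (x_4, x_5) = (19, 17) (two consecutive terms determine the rest), the sequence is eventually periodic: after a pre-period of length 3 it cycles with period 6.
For j ≥ 4, x_j depends only on (j - 4) mod 6. (1667 - 4) mod 6 = 1, so x_{1667} = x_5 = 17.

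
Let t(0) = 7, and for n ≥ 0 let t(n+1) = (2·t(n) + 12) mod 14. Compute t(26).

t(0) = 7, t(1) = 12, t(2) = 8, t(3) = 0, t(4) = 12.
Since t(4) = t(1) = 12, the sequence is eventually periodic: after a pre-period of length 1 it cycles with period 3.
For n ≥ 1, t(n) depends only on (n - 1) mod 3. (26 - 1) mod 3 = 1, so t(26) = t(2) = 8.

8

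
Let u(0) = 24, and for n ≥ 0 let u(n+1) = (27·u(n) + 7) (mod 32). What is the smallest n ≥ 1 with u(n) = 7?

u(0) = 24, u(1) = 15, u(2) = 28, u(3) = 27, u(4) = 0, u(5) = 7, u(6) = 4, u(7) = 19, u(8) = 8, u(9) = 31, u(10) = 12, u(11) = 11, u(12) = 16, u(13) = 23, u(14) = 20, u(15) = 3, u(16) = 24.
The sequence repeats with period 16.
The value 7 first appears (with n ≥ 1) at u(5).

5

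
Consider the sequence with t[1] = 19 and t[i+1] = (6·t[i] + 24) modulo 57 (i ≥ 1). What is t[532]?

0

Listing terms: t[1] = 19, t[2] = 24, t[3] = 54, t[4] = 6, t[5] = 3, t[6] = 42, t[7] = 48, t[8] = 27, t[9] = 15, t[10] = 0, t[11] = 24.
Since t[11] = t[2] = 24, the sequence is eventually periodic: after a pre-period of length 1 it cycles with period 9.
For i ≥ 2, t[i] depends only on (i - 2) mod 9. (532 - 2) mod 9 = 8, so t[532] = t[10] = 0.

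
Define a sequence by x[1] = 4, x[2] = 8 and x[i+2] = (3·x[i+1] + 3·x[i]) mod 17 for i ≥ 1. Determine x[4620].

0

x[1] = 4, x[2] = 8, x[3] = 2, x[4] = 13, x[5] = 11, x[6] = 4, x[7] = 11, x[8] = 11, x[9] = 15, x[10] = 10, x[11] = 7, x[12] = 0, x[13] = 4, x[14] = 12, x[15] = 14, x[16] = 10, x[17] = 4, x[18] = 8.
Since (x[17], x[18]) = (x[1], x[2]) = (4, 8) (two consecutive terms determine the rest), the sequence is periodic with period 16.
So x[4620] = x[1 + ((4620-1) mod 16)] = x[12] = 0.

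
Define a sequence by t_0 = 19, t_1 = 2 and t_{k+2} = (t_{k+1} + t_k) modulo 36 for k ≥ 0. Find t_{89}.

23

Listing terms: t_0 = 19, t_1 = 2, t_2 = 21, t_3 = 23, t_4 = 8, t_5 = 31, t_6 = 3, t_7 = 34, t_8 = 1, t_9 = 35, t_{10} = 0, t_{11} = 35, t_{12} = 35, t_{13} = 34, t_{14} = 33, t_{15} = 31, t_{16} = 28, t_{17} = 23, t_{18} = 15, t_{19} = 2, t_{20} = 17, t_{21} = 19, t_{22} = 0, t_{23} = 19, t_{24} = 19, t_{25} = 2.
The sequence repeats with period 24.
(89 - 0) mod 24 = 17, so t_{89} = t_{17} = 23.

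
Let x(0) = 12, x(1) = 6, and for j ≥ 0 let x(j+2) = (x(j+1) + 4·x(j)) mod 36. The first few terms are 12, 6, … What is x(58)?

18

Computing terms: x(0) = 12,  x(1) = 6,  x(2) = 18,  x(3) = 6,  x(4) = 6,  x(5) = 30,  x(6) = 18,  x(7) = 30,  x(8) = 30,  x(9) = 6,  x(10) = 18.
Since (x(9), x(10)) = (x(1), x(2)) = (6, 18) (two consecutive terms determine the rest), the sequence is eventually periodic: after a pre-period of length 1 it cycles with period 8.
For j ≥ 1, x(j) depends only on (j - 1) mod 8. (58 - 1) mod 8 = 1, so x(58) = x(2) = 18.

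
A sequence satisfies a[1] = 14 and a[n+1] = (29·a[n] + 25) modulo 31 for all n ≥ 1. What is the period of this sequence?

10

Listing terms: a[1] = 14,  a[2] = 28,  a[3] = 0,  a[4] = 25,  a[5] = 6,  a[6] = 13,  a[7] = 30,  a[8] = 27,  a[9] = 2,  a[10] = 21,  a[11] = 14.
Since a[11] = a[1] = 14, the sequence is periodic with period 10.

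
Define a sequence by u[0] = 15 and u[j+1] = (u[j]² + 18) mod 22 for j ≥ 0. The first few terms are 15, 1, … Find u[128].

19

Listing terms: u[0] = 15, u[1] = 1, u[2] = 19, u[3] = 5, u[4] = 21, u[5] = 19.
Since u[5] = u[2] = 19, the sequence is eventually periodic: after a pre-period of length 2 it cycles with period 3.
For j ≥ 2, u[j] depends only on (j - 2) mod 3. (128 - 2) mod 3 = 0, so u[128] = u[2] = 19.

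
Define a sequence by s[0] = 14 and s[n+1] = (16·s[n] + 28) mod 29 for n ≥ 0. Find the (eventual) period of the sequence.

We have s[0] = 14, s[1] = 20, s[2] = 0, s[3] = 28, s[4] = 12, s[5] = 17, s[6] = 10, s[7] = 14.
The sequence repeats with period 7.

7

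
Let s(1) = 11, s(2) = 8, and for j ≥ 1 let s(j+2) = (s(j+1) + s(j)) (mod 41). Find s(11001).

11

Listing terms: s(1) = 11,  s(2) = 8,  s(3) = 19,  s(4) = 27,  s(5) = 5,  s(6) = 32,  s(7) = 37,  s(8) = 28,  s(9) = 24,  s(10) = 11,  s(11) = 35,  s(12) = 5,  s(13) = 40,  s(14) = 4,  s(15) = 3,  s(16) = 7,  s(17) = 10,  s(18) = 17,  s(19) = 27,  s(20) = 3,  s(21) = 30,  s(22) = 33,  s(23) = 22,  s(24) = 14,  s(25) = 36,  s(26) = 9,  s(27) = 4,  s(28) = 13,  s(29) = 17,  s(30) = 30,  s(31) = 6,  s(32) = 36,  s(33) = 1,  s(34) = 37,  s(35) = 38,  s(36) = 34,  s(37) = 31,  s(38) = 24,  s(39) = 14,  s(40) = 38,  s(41) = 11,  s(42) = 8.
Since (s(41), s(42)) = (s(1), s(2)) = (11, 8) (two consecutive terms determine the rest), the sequence is periodic with period 40.
(11001 - 1) mod 40 = 0, so s(11001) = s(1) = 11.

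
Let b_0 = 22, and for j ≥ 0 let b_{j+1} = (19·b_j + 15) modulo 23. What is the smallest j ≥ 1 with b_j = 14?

4

b_0 = 22,  b_1 = 19,  b_2 = 8,  b_3 = 6,  b_4 = 14,  b_5 = 5,  b_6 = 18,  b_7 = 12,  b_8 = 13,  b_9 = 9,  b_{10} = 2,  b_{11} = 7,  b_{12} = 10,  b_{13} = 21,  b_{14} = 0,  b_{15} = 15,  b_{16} = 1,  b_{17} = 11,  b_{18} = 17,  b_{19} = 16,  b_{20} = 20,  b_{21} = 4,  b_{22} = 22.
Since b_{22} = b_0 = 22, the sequence is periodic with period 22.
The value 14 first appears (with j ≥ 1) at b_4.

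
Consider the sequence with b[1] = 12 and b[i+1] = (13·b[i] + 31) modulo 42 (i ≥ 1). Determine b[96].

5

We have b[1] = 12, b[2] = 19, b[3] = 26, b[4] = 33, b[5] = 40, b[6] = 5, b[7] = 12.
Since b[7] = b[1] = 12, the sequence is periodic with period 6.
So b[96] = b[1 + ((96-1) mod 6)] = b[6] = 5.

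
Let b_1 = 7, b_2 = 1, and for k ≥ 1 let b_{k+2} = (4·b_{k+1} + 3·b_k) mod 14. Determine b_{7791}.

5

We have b_1 = 7,  b_2 = 1,  b_3 = 11,  b_4 = 5,  b_5 = 11,  b_6 = 3,  b_7 = 3,  b_8 = 7,  b_9 = 9,  b_{10} = 1,  b_{11} = 3,  b_{12} = 1,  b_{13} = 13,  b_{14} = 13,  b_{15} = 7,  b_{16} = 11,  b_{17} = 9,  b_{18} = 13,  b_{19} = 9,  b_{20} = 5,  b_{21} = 5,  b_{22} = 7,  b_{23} = 1.
The sequence repeats with period 21.
(7791 - 1) mod 21 = 20, so b_{7791} = b_{21} = 5.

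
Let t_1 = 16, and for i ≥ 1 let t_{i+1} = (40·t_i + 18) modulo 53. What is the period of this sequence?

Computing terms: t_1 = 16, t_2 = 22, t_3 = 50, t_4 = 4, t_5 = 19, t_6 = 36, t_7 = 27, t_8 = 38, t_9 = 1, t_{10} = 5, t_{11} = 6, t_{12} = 46, t_{13} = 3, t_{14} = 32, t_{15} = 26, t_{16} = 51, t_{17} = 44, t_{18} = 29, t_{19} = 12, t_{20} = 21, t_{21} = 10, t_{22} = 47, t_{23} = 43, t_{24} = 42, t_{25} = 2, t_{26} = 45, t_{27} = 16.
The sequence repeats with period 26.

26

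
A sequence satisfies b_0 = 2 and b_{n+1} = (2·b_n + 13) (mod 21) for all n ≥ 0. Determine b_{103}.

Computing terms: b_0 = 2,  b_1 = 17,  b_2 = 5,  b_3 = 2.
Since b_3 = b_0 = 2, the sequence is periodic with period 3.
(103 - 0) mod 3 = 1, so b_{103} = b_1 = 17.

17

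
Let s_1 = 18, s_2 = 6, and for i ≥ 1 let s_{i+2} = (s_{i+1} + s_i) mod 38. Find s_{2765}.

30

s_1 = 18, s_2 = 6, s_3 = 24, s_4 = 30, s_5 = 16, s_6 = 8, s_7 = 24, s_8 = 32, s_9 = 18, s_{10} = 12, s_{11} = 30, s_{12} = 4, s_{13} = 34, s_{14} = 0, s_{15} = 34, s_{16} = 34, s_{17} = 30, s_{18} = 26, s_{19} = 18, s_{20} = 6.
Since (s_{19}, s_{20}) = (s_1, s_2) = (18, 6) (two consecutive terms determine the rest), the sequence is periodic with period 18.
So s_{2765} = s_{1 + ((2765-1) mod 18)} = s_{11} = 30.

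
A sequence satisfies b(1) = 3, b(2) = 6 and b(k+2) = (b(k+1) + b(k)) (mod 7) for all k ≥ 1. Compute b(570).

Listing terms: b(1) = 3, b(2) = 6, b(3) = 2, b(4) = 1, b(5) = 3, b(6) = 4, b(7) = 0, b(8) = 4, b(9) = 4, b(10) = 1, b(11) = 5, b(12) = 6, b(13) = 4, b(14) = 3, b(15) = 0, b(16) = 3, b(17) = 3, b(18) = 6.
Since (b(17), b(18)) = (b(1), b(2)) = (3, 6) (two consecutive terms determine the rest), the sequence is periodic with period 16.
So b(570) = b(1 + ((570-1) mod 16)) = b(10) = 1.

1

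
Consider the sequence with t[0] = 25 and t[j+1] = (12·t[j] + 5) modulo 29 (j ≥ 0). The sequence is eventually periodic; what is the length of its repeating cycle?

4

Computing terms: t[0] = 25, t[1] = 15, t[2] = 11, t[3] = 21, t[4] = 25.
The sequence repeats with period 4.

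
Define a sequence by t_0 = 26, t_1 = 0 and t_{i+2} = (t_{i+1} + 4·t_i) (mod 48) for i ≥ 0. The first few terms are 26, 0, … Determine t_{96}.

8

t_0 = 26, t_1 = 0, t_2 = 8, t_3 = 8, t_4 = 40, t_5 = 24, t_6 = 40, t_7 = 40, t_8 = 8, t_9 = 24, t_{10} = 8, t_{11} = 8.
Since (t_{10}, t_{11}) = (t_2, t_3) = (8, 8) (two consecutive terms determine the rest), the sequence is eventually periodic: after a pre-period of length 2 it cycles with period 8.
For i ≥ 2, t_i depends only on (i - 2) mod 8. (96 - 2) mod 8 = 6, so t_{96} = t_8 = 8.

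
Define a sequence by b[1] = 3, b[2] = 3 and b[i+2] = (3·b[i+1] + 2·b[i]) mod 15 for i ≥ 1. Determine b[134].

12

Listing terms: b[1] = 3, b[2] = 3, b[3] = 0, b[4] = 6, b[5] = 3, b[6] = 6, b[7] = 9, b[8] = 9, b[9] = 0, b[10] = 3, b[11] = 9, b[12] = 3, b[13] = 12, b[14] = 12, b[15] = 0, b[16] = 9, b[17] = 12, b[18] = 9, b[19] = 6, b[20] = 6, b[21] = 0, b[22] = 12, b[23] = 6, b[24] = 12, b[25] = 3, b[26] = 3.
Since (b[25], b[26]) = (b[1], b[2]) = (3, 3) (two consecutive terms determine the rest), the sequence is periodic with period 24.
(134 - 1) mod 24 = 13, so b[134] = b[14] = 12.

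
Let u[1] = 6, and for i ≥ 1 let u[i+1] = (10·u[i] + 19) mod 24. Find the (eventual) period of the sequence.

3

We have u[1] = 6,  u[2] = 7,  u[3] = 17,  u[4] = 21,  u[5] = 13,  u[6] = 5,  u[7] = 21.
Since u[7] = u[4] = 21, the sequence is eventually periodic: after a pre-period of length 3 it cycles with period 3.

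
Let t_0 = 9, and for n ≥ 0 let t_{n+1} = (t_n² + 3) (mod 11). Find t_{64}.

4

t_0 = 9,  t_1 = 7,  t_2 = 8,  t_3 = 1,  t_4 = 4,  t_5 = 8.
Since t_5 = t_2 = 8, the sequence is eventually periodic: after a pre-period of length 2 it cycles with period 3.
For n ≥ 2, t_n depends only on (n - 2) mod 3. (64 - 2) mod 3 = 2, so t_{64} = t_4 = 4.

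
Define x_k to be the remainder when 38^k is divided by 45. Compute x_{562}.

Computing terms: x_0 = 1,  x_1 = 38,  x_2 = 4,  x_3 = 17,  x_4 = 16,  x_5 = 23,  x_6 = 19,  x_7 = 2,  x_8 = 31,  x_9 = 8,  x_{10} = 34,  x_{11} = 32,  x_{12} = 1.
The sequence repeats with period 12.
So x_{562} = x_{0 + ((562-0) mod 12)} = x_{10} = 34.

34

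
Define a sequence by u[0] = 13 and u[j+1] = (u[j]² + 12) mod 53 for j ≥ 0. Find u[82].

We have u[0] = 13,  u[1] = 22,  u[2] = 19,  u[3] = 2,  u[4] = 16,  u[5] = 3,  u[6] = 21,  u[7] = 29,  u[8] = 5,  u[9] = 37,  u[10] = 3.
Since u[10] = u[5] = 3, the sequence is eventually periodic: after a pre-period of length 5 it cycles with period 5.
For j ≥ 5, u[j] depends only on (j - 5) mod 5. (82 - 5) mod 5 = 2, so u[82] = u[7] = 29.

29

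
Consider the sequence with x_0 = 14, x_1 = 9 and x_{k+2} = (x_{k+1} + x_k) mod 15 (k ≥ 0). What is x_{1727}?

We have x_0 = 14,  x_1 = 9,  x_2 = 8,  x_3 = 2,  x_4 = 10,  x_5 = 12,  x_6 = 7,  x_7 = 4,  x_8 = 11,  x_9 = 0,  x_{10} = 11,  x_{11} = 11,  x_{12} = 7,  x_{13} = 3,  x_{14} = 10,  x_{15} = 13,  x_{16} = 8,  x_{17} = 6,  x_{18} = 14,  x_{19} = 5,  x_{20} = 4,  x_{21} = 9,  x_{22} = 13,  x_{23} = 7,  x_{24} = 5,  x_{25} = 12,  x_{26} = 2,  x_{27} = 14,  x_{28} = 1,  x_{29} = 0,  x_{30} = 1,  x_{31} = 1,  x_{32} = 2,  x_{33} = 3,  x_{34} = 5,  x_{35} = 8,  x_{36} = 13,  x_{37} = 6,  x_{38} = 4,  x_{39} = 10,  x_{40} = 14,  x_{41} = 9.
Since (x_{40}, x_{41}) = (x_0, x_1) = (14, 9) (two consecutive terms determine the rest), the sequence is periodic with period 40.
(1727 - 0) mod 40 = 7, so x_{1727} = x_7 = 4.

4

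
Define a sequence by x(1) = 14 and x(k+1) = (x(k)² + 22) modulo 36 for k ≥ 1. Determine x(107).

Computing terms: x(1) = 14; x(2) = 2; x(3) = 26; x(4) = 14.
The sequence repeats with period 3.
(107 - 1) mod 3 = 1, so x(107) = x(2) = 2.

2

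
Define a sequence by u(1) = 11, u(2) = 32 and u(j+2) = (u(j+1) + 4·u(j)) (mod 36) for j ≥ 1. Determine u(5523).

We have u(1) = 11; u(2) = 32; u(3) = 4; u(4) = 24; u(5) = 4; u(6) = 28; u(7) = 8; u(8) = 12; u(9) = 8; u(10) = 20; u(11) = 16; u(12) = 24; u(13) = 16; u(14) = 4; u(15) = 32; u(16) = 12; u(17) = 32; u(18) = 8; u(19) = 28; u(20) = 24; u(21) = 28; u(22) = 16; u(23) = 20; u(24) = 12; u(25) = 20; u(26) = 32; u(27) = 4.
Since (u(26), u(27)) = (u(2), u(3)) = (32, 4) (two consecutive terms determine the rest), the sequence is eventually periodic: after a pre-period of length 1 it cycles with period 24.
For j ≥ 2, u(j) depends only on (j - 2) mod 24. (5523 - 2) mod 24 = 1, so u(5523) = u(3) = 4.

4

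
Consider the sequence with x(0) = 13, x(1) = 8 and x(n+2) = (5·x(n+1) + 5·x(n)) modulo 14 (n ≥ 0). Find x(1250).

Computing terms: x(0) = 13; x(1) = 8; x(2) = 7; x(3) = 5; x(4) = 4; x(5) = 3; x(6) = 7; x(7) = 8; x(8) = 5; x(9) = 9; x(10) = 0; x(11) = 3; x(12) = 1; x(13) = 6; x(14) = 7; x(15) = 9; x(16) = 10; x(17) = 11; x(18) = 7; x(19) = 6; x(20) = 9; x(21) = 5; x(22) = 0; x(23) = 11; x(24) = 13; x(25) = 8.
The sequence repeats with period 24.
(1250 - 0) mod 24 = 2, so x(1250) = x(2) = 7.

7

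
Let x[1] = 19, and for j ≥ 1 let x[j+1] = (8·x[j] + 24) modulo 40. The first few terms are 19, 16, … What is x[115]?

32

We have x[1] = 19; x[2] = 16; x[3] = 32; x[4] = 0; x[5] = 24; x[6] = 16.
Since x[6] = x[2] = 16, the sequence is eventually periodic: after a pre-period of length 1 it cycles with period 4.
For j ≥ 2, x[j] depends only on (j - 2) mod 4. (115 - 2) mod 4 = 1, so x[115] = x[3] = 32.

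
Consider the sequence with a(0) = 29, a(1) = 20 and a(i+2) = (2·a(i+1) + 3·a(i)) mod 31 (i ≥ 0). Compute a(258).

We have a(0) = 29, a(1) = 20, a(2) = 3, a(3) = 4, a(4) = 17, a(5) = 15, a(6) = 19, a(7) = 21, a(8) = 6, a(9) = 13, a(10) = 13, a(11) = 3, a(12) = 14, a(13) = 6, a(14) = 23, a(15) = 2, a(16) = 11, a(17) = 28, a(18) = 27, a(19) = 14, a(20) = 16, a(21) = 12, a(22) = 10, a(23) = 25, a(24) = 18, a(25) = 18, a(26) = 28, a(27) = 17, a(28) = 25, a(29) = 8, a(30) = 29, a(31) = 20.
Since (a(30), a(31)) = (a(0), a(1)) = (29, 20) (two consecutive terms determine the rest), the sequence is periodic with period 30.
So a(258) = a(0 + ((258-0) mod 30)) = a(18) = 27.

27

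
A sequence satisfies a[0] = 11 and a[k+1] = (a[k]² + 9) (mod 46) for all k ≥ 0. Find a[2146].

33

a[0] = 11,  a[1] = 38,  a[2] = 27,  a[3] = 2,  a[4] = 13,  a[5] = 40,  a[6] = 45,  a[7] = 10,  a[8] = 17,  a[9] = 22,  a[10] = 33,  a[11] = 40.
Since a[11] = a[5] = 40, the sequence is eventually periodic: after a pre-period of length 5 it cycles with period 6.
For k ≥ 5, a[k] depends only on (k - 5) mod 6. (2146 - 5) mod 6 = 5, so a[2146] = a[10] = 33.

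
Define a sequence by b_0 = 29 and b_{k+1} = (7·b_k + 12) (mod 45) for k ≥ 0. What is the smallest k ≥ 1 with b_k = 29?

b_0 = 29, b_1 = 35, b_2 = 32, b_3 = 11, b_4 = 44, b_5 = 5, b_6 = 2, b_7 = 26, b_8 = 14, b_9 = 20, b_{10} = 17, b_{11} = 41, b_{12} = 29.
The sequence repeats with period 12.
The value 29 next appears (with k ≥ 1) at b_{12}.

12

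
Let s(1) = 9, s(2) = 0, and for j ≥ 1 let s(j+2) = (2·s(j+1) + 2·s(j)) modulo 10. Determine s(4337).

2

Listing terms: s(1) = 9, s(2) = 0, s(3) = 8, s(4) = 6, s(5) = 8, s(6) = 8, s(7) = 2, s(8) = 0, s(9) = 4, s(10) = 8, s(11) = 4, s(12) = 4, s(13) = 6, s(14) = 0, s(15) = 2, s(16) = 4, s(17) = 2, s(18) = 2, s(19) = 8, s(20) = 0, s(21) = 6, s(22) = 2, s(23) = 6, s(24) = 6, s(25) = 4, s(26) = 0, s(27) = 8.
Since (s(26), s(27)) = (s(2), s(3)) = (0, 8) (two consecutive terms determine the rest), the sequence is eventually periodic: after a pre-period of length 1 it cycles with period 24.
For j ≥ 2, s(j) depends only on (j - 2) mod 24. (4337 - 2) mod 24 = 15, so s(4337) = s(17) = 2.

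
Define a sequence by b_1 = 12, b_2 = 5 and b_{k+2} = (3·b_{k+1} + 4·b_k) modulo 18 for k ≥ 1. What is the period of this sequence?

We have b_1 = 12; b_2 = 5; b_3 = 9; b_4 = 11; b_5 = 15; b_6 = 17; b_7 = 3; b_8 = 5; b_9 = 9.
Since (b_8, b_9) = (b_2, b_3) = (5, 9) (two consecutive terms determine the rest), the sequence is eventually periodic: after a pre-period of length 1 it cycles with period 6.

6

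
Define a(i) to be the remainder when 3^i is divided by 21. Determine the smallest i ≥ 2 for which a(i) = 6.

3

a(1) = 3, a(2) = 9, a(3) = 6, a(4) = 18, a(5) = 12, a(6) = 15, a(7) = 3.
The sequence repeats with period 6.
The value 6 first appears (with i ≥ 2) at a(3).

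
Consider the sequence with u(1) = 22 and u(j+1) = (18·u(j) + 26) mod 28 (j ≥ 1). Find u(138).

u(1) = 22,  u(2) = 2,  u(3) = 6,  u(4) = 22.
Since u(4) = u(1) = 22, the sequence is periodic with period 3.
(138 - 1) mod 3 = 2, so u(138) = u(3) = 6.

6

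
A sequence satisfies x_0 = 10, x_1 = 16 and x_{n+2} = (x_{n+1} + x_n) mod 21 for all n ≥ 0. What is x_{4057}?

19

We have x_0 = 10,  x_1 = 16,  x_2 = 5,  x_3 = 0,  x_4 = 5,  x_5 = 5,  x_6 = 10,  x_7 = 15,  x_8 = 4,  x_9 = 19,  x_{10} = 2,  x_{11} = 0,  x_{12} = 2,  x_{13} = 2,  x_{14} = 4,  x_{15} = 6,  x_{16} = 10,  x_{17} = 16.
Since (x_{16}, x_{17}) = (x_0, x_1) = (10, 16) (two consecutive terms determine the rest), the sequence is periodic with period 16.
(4057 - 0) mod 16 = 9, so x_{4057} = x_9 = 19.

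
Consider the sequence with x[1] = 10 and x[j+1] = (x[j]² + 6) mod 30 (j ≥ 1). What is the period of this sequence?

3

Listing terms: x[1] = 10,  x[2] = 16,  x[3] = 22,  x[4] = 10.
The sequence repeats with period 3.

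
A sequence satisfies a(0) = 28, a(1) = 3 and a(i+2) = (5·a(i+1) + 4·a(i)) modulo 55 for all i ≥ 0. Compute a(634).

Computing terms: a(0) = 28,  a(1) = 3,  a(2) = 17,  a(3) = 42,  a(4) = 3,  a(5) = 18,  a(6) = 47,  a(7) = 32,  a(8) = 18,  a(9) = 53,  a(10) = 7,  a(11) = 27,  a(12) = 53,  a(13) = 43,  a(14) = 42,  a(15) = 52,  a(16) = 43,  a(17) = 38,  a(18) = 32,  a(19) = 37,  a(20) = 38,  a(21) = 8,  a(22) = 27,  a(23) = 2,  a(24) = 8,  a(25) = 48,  a(26) = 52,  a(27) = 12,  a(28) = 48,  a(29) = 13,  a(30) = 37,  a(31) = 17,  a(32) = 13,  a(33) = 23,  a(34) = 2,  a(35) = 47,  a(36) = 23,  a(37) = 28,  a(38) = 12,  a(39) = 7,  a(40) = 28,  a(41) = 3.
Since (a(40), a(41)) = (a(0), a(1)) = (28, 3) (two consecutive terms determine the rest), the sequence is periodic with period 40.
(634 - 0) mod 40 = 34, so a(634) = a(34) = 2.

2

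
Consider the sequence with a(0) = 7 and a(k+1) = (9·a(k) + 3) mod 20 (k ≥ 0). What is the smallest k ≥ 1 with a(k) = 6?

Listing terms: a(0) = 7, a(1) = 6, a(2) = 17, a(3) = 16, a(4) = 7.
Since a(4) = a(0) = 7, the sequence is periodic with period 4.
The value 6 first appears (with k ≥ 1) at a(1).

1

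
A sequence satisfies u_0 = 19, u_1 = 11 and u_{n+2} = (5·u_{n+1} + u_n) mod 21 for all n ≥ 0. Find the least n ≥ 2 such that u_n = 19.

Listing terms: u_0 = 19, u_1 = 11, u_2 = 11, u_3 = 3, u_4 = 5, u_5 = 7, u_6 = 19, u_7 = 18, u_8 = 4, u_9 = 17, u_{10} = 5, u_{11} = 0, u_{12} = 5, u_{13} = 4, u_{14} = 4, u_{15} = 3, u_{16} = 19, u_{17} = 14, u_{18} = 5, u_{19} = 18, u_{20} = 11, u_{21} = 10, u_{22} = 19, u_{23} = 0, u_{24} = 19, u_{25} = 11.
Since (u_{24}, u_{25}) = (u_0, u_1) = (19, 11) (two consecutive terms determine the rest), the sequence is periodic with period 24.
The value 19 first appears (with n ≥ 2) at u_6.

6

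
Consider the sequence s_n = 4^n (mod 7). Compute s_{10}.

Computing terms: s_0 = 1,  s_1 = 4,  s_2 = 2,  s_3 = 1.
The sequence repeats with period 3.
So s_{10} = s_{0 + ((10-0) mod 3)} = s_1 = 4.

4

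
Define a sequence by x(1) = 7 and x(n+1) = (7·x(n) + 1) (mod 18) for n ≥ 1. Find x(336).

x(1) = 7; x(2) = 14; x(3) = 9; x(4) = 10; x(5) = 17; x(6) = 12; x(7) = 13; x(8) = 2; x(9) = 15; x(10) = 16; x(11) = 5; x(12) = 0; x(13) = 1; x(14) = 8; x(15) = 3; x(16) = 4; x(17) = 11; x(18) = 6; x(19) = 7.
Since x(19) = x(1) = 7, the sequence is periodic with period 18.
So x(336) = x(1 + ((336-1) mod 18)) = x(12) = 0.

0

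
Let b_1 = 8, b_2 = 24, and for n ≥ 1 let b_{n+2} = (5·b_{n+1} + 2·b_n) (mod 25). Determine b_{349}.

b_1 = 8, b_2 = 24, b_3 = 11, b_4 = 3, b_5 = 12, b_6 = 16, b_7 = 4, b_8 = 2, b_9 = 18, b_{10} = 19, b_{11} = 6, b_{12} = 18, b_{13} = 2, b_{14} = 21, b_{15} = 9, b_{16} = 12, b_{17} = 3, b_{18} = 14, b_{19} = 1, b_{20} = 8, b_{21} = 17, b_{22} = 1, b_{23} = 14, b_{24} = 22, b_{25} = 13, b_{26} = 9, b_{27} = 21, b_{28} = 23, b_{29} = 7, b_{30} = 6, b_{31} = 19, b_{32} = 7, b_{33} = 23, b_{34} = 4, b_{35} = 16, b_{36} = 13, b_{37} = 22, b_{38} = 11, b_{39} = 24, b_{40} = 17, b_{41} = 8, b_{42} = 24.
Since (b_{41}, b_{42}) = (b_1, b_2) = (8, 24) (two consecutive terms determine the rest), the sequence is periodic with period 40.
So b_{349} = b_{1 + ((349-1) mod 40)} = b_{29} = 7.

7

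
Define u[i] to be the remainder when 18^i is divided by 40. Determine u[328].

Listing terms: u[0] = 1; u[1] = 18; u[2] = 4; u[3] = 32; u[4] = 16; u[5] = 8; u[6] = 24; u[7] = 32.
Since u[7] = u[3] = 32, the sequence is eventually periodic: after a pre-period of length 3 it cycles with period 4.
For i ≥ 3, u[i] depends only on (i - 3) mod 4. (328 - 3) mod 4 = 1, so u[328] = u[4] = 16.

16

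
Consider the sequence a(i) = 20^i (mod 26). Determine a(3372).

Computing terms: a(0) = 1; a(1) = 20; a(2) = 10; a(3) = 18; a(4) = 22; a(5) = 24; a(6) = 12; a(7) = 6; a(8) = 16; a(9) = 8; a(10) = 4; a(11) = 2; a(12) = 14; a(13) = 20.
Since a(13) = a(1) = 20, the sequence is eventually periodic: after a pre-period of length 1 it cycles with period 12.
For i ≥ 1, a(i) depends only on (i - 1) mod 12. (3372 - 1) mod 12 = 11, so a(3372) = a(12) = 14.

14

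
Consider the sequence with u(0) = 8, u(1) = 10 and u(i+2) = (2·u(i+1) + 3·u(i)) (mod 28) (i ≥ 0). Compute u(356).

Listing terms: u(0) = 8; u(1) = 10; u(2) = 16; u(3) = 6; u(4) = 4; u(5) = 26; u(6) = 8; u(7) = 10.
The sequence repeats with period 6.
(356 - 0) mod 6 = 2, so u(356) = u(2) = 16.

16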